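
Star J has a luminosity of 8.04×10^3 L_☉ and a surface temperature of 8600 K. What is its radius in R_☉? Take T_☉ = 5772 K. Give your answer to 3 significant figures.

40.4 R_☉

R/R_☉ = √(L/L_☉) / (T/T_☉)² = √(8.04×10^3) / (1.490)²
       = 89.67 / 2.220 = 40.39.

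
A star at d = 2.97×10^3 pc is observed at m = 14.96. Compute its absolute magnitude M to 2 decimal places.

2.60

M = m − 5 log₁₀(d/10 pc) = 14.96 − 5 log₁₀(2.97×10^3/10)
  = 14.96 − 5 × 2.473 = 14.96 − 12.36 = 2.60.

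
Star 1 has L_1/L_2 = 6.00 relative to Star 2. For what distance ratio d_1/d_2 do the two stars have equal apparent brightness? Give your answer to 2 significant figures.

2.4

Equal flux requires L_1/d_1² = L_2/d_2², so d_1/d_2 = √(L_1/L_2)
= √(6.00) = 2.449.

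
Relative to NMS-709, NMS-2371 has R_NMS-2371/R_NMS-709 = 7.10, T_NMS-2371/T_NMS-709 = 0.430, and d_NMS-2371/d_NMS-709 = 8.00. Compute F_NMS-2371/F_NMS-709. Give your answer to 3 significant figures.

L_NMS-2371/L_NMS-709 = (R_NMS-2371/R_NMS-709)²(T_NMS-2371/T_NMS-709)⁴ = (7.10)² × (0.430)⁴ = 1.723.
F_NMS-2371/F_NMS-709 = (L_NMS-2371/L_NMS-709)/(d_NMS-2371/d_NMS-709)² = 1.723 / (8.00)² = 0.02693.

0.0269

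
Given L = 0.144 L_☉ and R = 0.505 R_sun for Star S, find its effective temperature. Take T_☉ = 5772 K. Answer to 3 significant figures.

T/T_☉ = (L/L_☉)^(1/4) / (R/R_☉)^(1/2)
T = 5772 × (0.144)^(1/4) / √(0.505) = 5772 × 0.6160 / 0.7106 = 5003 K.

5.00×10^3 K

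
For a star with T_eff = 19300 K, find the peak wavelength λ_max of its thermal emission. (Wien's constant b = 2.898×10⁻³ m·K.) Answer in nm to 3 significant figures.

λ_max = b/T = 2.898×10⁻³ / 19300 = 1.50×10^-7 m = 150.2 nm.

150 nm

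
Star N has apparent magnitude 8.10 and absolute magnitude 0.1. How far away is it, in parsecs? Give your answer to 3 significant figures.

m − M = 5 log₁₀(d/10 pc)
8.10 − (0.1) = 8.00 = 5 log₁₀(d/10)
d = 10 × 10^(8.00/5) = 10 × 10^1.600 = 398.1 pc.

398 pc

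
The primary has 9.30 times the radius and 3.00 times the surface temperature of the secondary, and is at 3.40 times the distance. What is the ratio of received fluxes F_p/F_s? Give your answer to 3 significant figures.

606

L_p/L_s = (R_p/R_s)²(T_p/T_s)⁴ = (9.30)² × (3.00)⁴ = 7006.
F_p/F_s = (L_p/L_s)/(d_p/d_s)² = 7006 / (3.40)² = 606.0.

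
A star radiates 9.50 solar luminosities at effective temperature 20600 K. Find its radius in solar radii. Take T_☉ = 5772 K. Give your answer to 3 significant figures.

0.242 solar radii

R/R_☉ = √(L/L_☉) / (T/T_☉)² = √(9.50) / (3.569)²
       = 3.082 / 12.74 = 0.2420.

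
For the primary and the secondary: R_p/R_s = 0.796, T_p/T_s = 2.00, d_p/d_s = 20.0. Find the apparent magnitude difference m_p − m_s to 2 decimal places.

L_p/L_s = (0.796)²(2.00)⁴ = 10.14.
F_p/F_s = (L_p/L_s)/(d_p/d_s)² = 10.14/400.0 = 0.02534.
m_p − m_s = −2.5 log₁₀(0.02534) = 3.99.

3.99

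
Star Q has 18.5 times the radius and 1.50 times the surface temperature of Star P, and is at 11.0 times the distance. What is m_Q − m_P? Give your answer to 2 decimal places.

L_Q/L_P = (18.5)²(1.50)⁴ = 1733.
F_Q/F_P = (L_Q/L_P)/(d_Q/d_P)² = 1733/121.0 = 14.32.
m_Q − m_P = −2.5 log₁₀(14.32) = -2.89.

-2.89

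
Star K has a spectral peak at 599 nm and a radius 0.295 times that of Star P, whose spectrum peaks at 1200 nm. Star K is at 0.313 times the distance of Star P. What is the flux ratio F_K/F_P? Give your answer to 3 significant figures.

14.3

Wien's law: T_K/T_P = λ_P/λ_K = 1200/599 = 2.003.
L_K/L_P = (R_K/R_P)²(T_K/T_P)⁴ = (0.295)²(2.003)⁴ = 1.402.
F_K/F_P = (L_K/L_P)/(d_K/d_P)² = 1.402/(0.313)² = 14.31.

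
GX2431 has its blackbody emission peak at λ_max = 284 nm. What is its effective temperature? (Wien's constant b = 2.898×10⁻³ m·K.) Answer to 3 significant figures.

T = b/λ_max = 2.898×10⁻³ / (284×10⁻⁹) = 1.020×10^4 K.

1.02×10^4 K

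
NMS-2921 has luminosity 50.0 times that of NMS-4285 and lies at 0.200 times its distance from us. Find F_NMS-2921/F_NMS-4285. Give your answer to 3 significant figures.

F = L/(4πd²), so F_NMS-2921/F_NMS-4285 = (L_NMS-2921/L_NMS-4285) / (d_NMS-2921/d_NMS-4285)²
= 50.0 / (0.200)² = 50.0 / 0.04000 = 1250.

1.25×10^3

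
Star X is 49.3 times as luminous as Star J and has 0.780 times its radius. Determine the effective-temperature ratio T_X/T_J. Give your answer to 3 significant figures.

L ∝ R²T⁴ gives T ∝ (L/R²)^(1/4), so
T_X/T_J = (49.3 / 0.780²)^(1/4) = (81.03)^(1/4) = 3.000.

3.00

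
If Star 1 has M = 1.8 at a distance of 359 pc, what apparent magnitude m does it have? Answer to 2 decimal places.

m = M + 5 log₁₀(d/10 pc) = 1.8 + 5 log₁₀(359/10)
  = 1.8 + 5 × 1.555 = 1.8 + 7.78 = 9.58.

9.58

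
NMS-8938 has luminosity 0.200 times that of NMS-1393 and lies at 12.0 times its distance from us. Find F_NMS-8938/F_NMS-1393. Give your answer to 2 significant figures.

F = L/(4πd²), so F_NMS-8938/F_NMS-1393 = (L_NMS-8938/L_NMS-1393) / (d_NMS-8938/d_NMS-1393)²
= 0.200 / (12.0)² = 0.200 / 144.0 = 0.001389.

0.0014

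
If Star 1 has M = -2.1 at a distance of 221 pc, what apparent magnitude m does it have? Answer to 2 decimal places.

m = M + 5 log₁₀(d/10 pc) = -2.1 + 5 log₁₀(221/10)
  = -2.1 + 5 × 1.344 = -2.1 + 6.72 = 4.62.

4.62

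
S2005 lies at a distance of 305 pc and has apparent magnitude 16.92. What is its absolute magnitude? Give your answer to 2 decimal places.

M = m − 5 log₁₀(d/10 pc) = 16.92 − 5 log₁₀(305/10)
  = 16.92 − 5 × 1.484 = 16.92 − 7.42 = 9.50.

9.50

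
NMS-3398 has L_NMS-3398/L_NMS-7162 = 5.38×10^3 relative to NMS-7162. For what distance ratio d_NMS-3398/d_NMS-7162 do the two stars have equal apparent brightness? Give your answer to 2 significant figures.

73

Equal flux requires L_NMS-3398/d_NMS-3398² = L_NMS-7162/d_NMS-7162², so d_NMS-3398/d_NMS-7162 = √(L_NMS-3398/L_NMS-7162)
= √(5.38×10^3) = 73.35.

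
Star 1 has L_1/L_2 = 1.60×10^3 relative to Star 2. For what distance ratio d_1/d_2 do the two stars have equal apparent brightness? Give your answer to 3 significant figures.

40.0

Equal flux requires L_1/d_1² = L_2/d_2², so d_1/d_2 = √(L_1/L_2)
= √(1.60×10^3) = 40.00.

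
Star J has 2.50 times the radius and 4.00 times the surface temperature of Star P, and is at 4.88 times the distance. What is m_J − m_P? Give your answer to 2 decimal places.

L_J/L_P = (2.50)²(4.00)⁴ = 1600.
F_J/F_P = (L_J/L_P)/(d_J/d_P)² = 1600/23.81 = 67.19.
m_J − m_P = −2.5 log₁₀(67.19) = -4.57.

-4.57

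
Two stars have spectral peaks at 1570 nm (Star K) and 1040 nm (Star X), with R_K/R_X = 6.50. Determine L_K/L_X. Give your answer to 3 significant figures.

Wien's law gives T ∝ 1/λ_max, so T_K/T_X = λ_X/λ_K = 1040/1570 = 0.6624.
Then L ∝ R²T⁴ gives L_K/L_X = (6.50)² × (0.6624)⁴ = 42.25 × 0.1925 = 8.135.

8.14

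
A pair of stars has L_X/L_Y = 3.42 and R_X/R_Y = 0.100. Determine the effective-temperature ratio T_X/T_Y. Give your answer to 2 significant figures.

4.3

L ∝ R²T⁴ gives T ∝ (L/R²)^(1/4), so
T_X/T_Y = (3.42 / 0.100²)^(1/4) = (342.0)^(1/4) = 4.300.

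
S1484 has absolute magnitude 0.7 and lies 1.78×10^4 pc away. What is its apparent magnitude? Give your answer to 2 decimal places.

16.95

m = M + 5 log₁₀(d/10 pc) = 0.7 + 5 log₁₀(1.78×10^4/10)
  = 0.7 + 5 × 3.250 = 0.7 + 16.25 = 16.95.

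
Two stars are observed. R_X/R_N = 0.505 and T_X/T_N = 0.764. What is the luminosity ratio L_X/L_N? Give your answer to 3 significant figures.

From the Stefan–Boltzmann law, L ∝ R²T⁴, so
L_X/L_N = (R_X/R_N)² (T_X/T_N)⁴ = (0.505)² × (0.764)⁴ = 0.2550 × 0.3407 = 0.08689.

0.0869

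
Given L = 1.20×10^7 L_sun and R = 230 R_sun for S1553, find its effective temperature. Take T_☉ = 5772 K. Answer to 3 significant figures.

2.24×10^4 K

T/T_☉ = (L/L_☉)^(1/4) / (R/R_☉)^(1/2)
T = 5772 × (1.20×10^7)^(1/4) / √(230) = 5772 × 58.86 / 15.17 = 2.240×10^4 K.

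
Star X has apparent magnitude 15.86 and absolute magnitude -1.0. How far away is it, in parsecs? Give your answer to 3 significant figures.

2.36×10^4 pc

m − M = 5 log₁₀(d/10 pc)
15.86 − (-1.0) = 16.86 = 5 log₁₀(d/10)
d = 10 × 10^(16.86/5) = 10 × 10^3.372 = 2.355×10^4 pc.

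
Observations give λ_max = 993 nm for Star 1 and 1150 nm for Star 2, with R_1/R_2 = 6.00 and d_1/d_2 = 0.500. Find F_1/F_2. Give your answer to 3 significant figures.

259

Wien's law: T_1/T_2 = λ_2/λ_1 = 1150/993 = 1.158.
L_1/L_2 = (R_1/R_2)²(T_1/T_2)⁴ = (6.00)²(1.158)⁴ = 64.76.
F_1/F_2 = (L_1/L_2)/(d_1/d_2)² = 64.76/(0.500)² = 259.0.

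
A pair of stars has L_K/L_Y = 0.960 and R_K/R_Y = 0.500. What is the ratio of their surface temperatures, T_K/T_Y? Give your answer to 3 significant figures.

L ∝ R²T⁴ gives T ∝ (L/R²)^(1/4), so
T_K/T_Y = (0.960 / 0.500²)^(1/4) = (3.840)^(1/4) = 1.400.

1.40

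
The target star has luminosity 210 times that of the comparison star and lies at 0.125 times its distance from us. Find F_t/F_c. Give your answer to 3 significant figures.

F = L/(4πd²), so F_t/F_c = (L_t/L_c) / (d_t/d_c)²
= 210 / (0.125)² = 210 / 0.01562 = 1.344×10^4.

1.34×10^4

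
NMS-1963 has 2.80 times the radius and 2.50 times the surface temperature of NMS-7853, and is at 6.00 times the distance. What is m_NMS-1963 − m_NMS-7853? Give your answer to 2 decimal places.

L_NMS-1963/L_NMS-7853 = (2.80)²(2.50)⁴ = 306.2.
F_NMS-1963/F_NMS-7853 = (L_NMS-1963/L_NMS-7853)/(d_NMS-1963/d_NMS-7853)² = 306.2/36.00 = 8.507.
m_NMS-1963 − m_NMS-7853 = −2.5 log₁₀(8.507) = -2.32.

-2.32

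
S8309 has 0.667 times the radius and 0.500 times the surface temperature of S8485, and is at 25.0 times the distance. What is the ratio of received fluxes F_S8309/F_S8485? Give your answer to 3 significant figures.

4.45×10^-5

L_S8309/L_S8485 = (R_S8309/R_S8485)²(T_S8309/T_S8485)⁴ = (0.667)² × (0.500)⁴ = 0.02781.
F_S8309/F_S8485 = (L_S8309/L_S8485)/(d_S8309/d_S8485)² = 0.02781 / (25.0)² = 4.449×10^-5.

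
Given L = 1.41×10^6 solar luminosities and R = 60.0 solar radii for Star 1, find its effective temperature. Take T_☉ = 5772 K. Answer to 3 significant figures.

2.57×10^4 K

T/T_☉ = (L/L_☉)^(1/4) / (R/R_☉)^(1/2)
T = 5772 × (1.41×10^6)^(1/4) / √(60.0) = 5772 × 34.46 / 7.746 = 2.568×10^4 K.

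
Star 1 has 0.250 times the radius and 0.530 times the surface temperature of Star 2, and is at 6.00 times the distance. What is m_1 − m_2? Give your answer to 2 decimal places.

9.66

L_1/L_2 = (0.250)²(0.530)⁴ = 0.004932.
F_1/F_2 = (L_1/L_2)/(d_1/d_2)² = 0.004932/36.00 = 1.370×10^-4.
m_1 − m_2 = −2.5 log₁₀(1.370×10^-4) = 9.66.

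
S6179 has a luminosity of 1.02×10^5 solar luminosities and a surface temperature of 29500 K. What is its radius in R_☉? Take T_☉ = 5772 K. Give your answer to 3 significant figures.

R/R_☉ = √(L/L_☉) / (T/T_☉)² = √(1.02×10^5) / (5.111)²
       = 319.4 / 26.12 = 12.23.

12.2 R_☉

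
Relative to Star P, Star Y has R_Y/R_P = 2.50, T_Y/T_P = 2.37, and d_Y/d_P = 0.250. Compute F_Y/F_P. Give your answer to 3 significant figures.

L_Y/L_P = (R_Y/R_P)²(T_Y/T_P)⁴ = (2.50)² × (2.37)⁴ = 197.2.
F_Y/F_P = (L_Y/L_P)/(d_Y/d_P)² = 197.2 / (0.250)² = 3155.

3.15×10^3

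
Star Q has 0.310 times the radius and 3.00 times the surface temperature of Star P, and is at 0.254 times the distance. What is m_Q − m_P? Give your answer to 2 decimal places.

L_Q/L_P = (0.310)²(3.00)⁴ = 7.784.
F_Q/F_P = (L_Q/L_P)/(d_Q/d_P)² = 7.784/0.06452 = 120.7.
m_Q − m_P = −2.5 log₁₀(120.7) = -5.20.

-5.20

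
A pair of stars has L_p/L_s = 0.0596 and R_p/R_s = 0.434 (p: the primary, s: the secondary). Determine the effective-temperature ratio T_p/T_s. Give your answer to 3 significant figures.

0.750

L ∝ R²T⁴ gives T ∝ (L/R²)^(1/4), so
T_p/T_s = (0.0596 / 0.434²)^(1/4) = (0.3164)^(1/4) = 0.7500.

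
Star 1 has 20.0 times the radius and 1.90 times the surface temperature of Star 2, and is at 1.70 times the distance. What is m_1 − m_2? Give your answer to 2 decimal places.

L_1/L_2 = (20.0)²(1.90)⁴ = 5213.
F_1/F_2 = (L_1/L_2)/(d_1/d_2)² = 5213/2.890 = 1804.
m_1 − m_2 = −2.5 log₁₀(1804) = -8.14.

-8.14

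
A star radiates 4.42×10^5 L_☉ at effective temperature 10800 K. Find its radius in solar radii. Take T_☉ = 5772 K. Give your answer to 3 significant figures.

R/R_☉ = √(L/L_☉) / (T/T_☉)² = √(4.42×10^5) / (1.871)²
       = 664.8 / 3.501 = 189.9.

190 solar radii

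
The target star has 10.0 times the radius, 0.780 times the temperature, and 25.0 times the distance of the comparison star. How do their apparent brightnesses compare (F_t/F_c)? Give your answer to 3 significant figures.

0.0592

L_t/L_c = (R_t/R_c)²(T_t/T_c)⁴ = (10.0)² × (0.780)⁴ = 37.02.
F_t/F_c = (L_t/L_c)/(d_t/d_c)² = 37.02 / (25.0)² = 0.05922.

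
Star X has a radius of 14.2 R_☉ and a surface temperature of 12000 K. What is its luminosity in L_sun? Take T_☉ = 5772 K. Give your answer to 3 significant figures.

3.77×10^3 L_sun

L/L_☉ = (R/R_☉)² (T/T_☉)⁴ = (14.2)² × (12000/5772)⁴
       = 201.6 × (2.079)⁴ = 201.6 × 18.68 = 3767.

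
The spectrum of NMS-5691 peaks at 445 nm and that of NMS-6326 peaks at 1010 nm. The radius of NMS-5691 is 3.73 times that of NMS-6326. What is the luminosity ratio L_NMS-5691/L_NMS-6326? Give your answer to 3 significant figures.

Wien's law gives T ∝ 1/λ_max, so T_NMS-5691/T_NMS-6326 = λ_NMS-6326/λ_NMS-5691 = 1010/445 = 2.270.
Then L ∝ R²T⁴ gives L_NMS-5691/L_NMS-6326 = (3.73)² × (2.270)⁴ = 13.91 × 26.54 = 369.2.

369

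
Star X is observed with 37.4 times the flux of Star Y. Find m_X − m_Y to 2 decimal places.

m_X − m_Y = −2.5 log₁₀(F_X/F_Y) = −2.5 log₁₀(37.4) = −2.5 × (1.573) = -3.932.

-3.93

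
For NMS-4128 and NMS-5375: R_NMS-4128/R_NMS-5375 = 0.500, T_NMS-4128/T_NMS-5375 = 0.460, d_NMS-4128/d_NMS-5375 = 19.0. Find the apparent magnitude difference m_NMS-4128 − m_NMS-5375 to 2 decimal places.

L_NMS-4128/L_NMS-5375 = (0.500)²(0.460)⁴ = 0.01119.
F_NMS-4128/F_NMS-5375 = (L_NMS-4128/L_NMS-5375)/(d_NMS-4128/d_NMS-5375)² = 0.01119/361.0 = 3.101×10^-5.
m_NMS-4128 − m_NMS-5375 = −2.5 log₁₀(3.101×10^-5) = 11.27.

11.27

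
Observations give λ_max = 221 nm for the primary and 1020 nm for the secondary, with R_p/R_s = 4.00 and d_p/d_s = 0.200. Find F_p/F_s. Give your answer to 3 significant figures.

Wien's law: T_p/T_s = λ_s/λ_p = 1020/221 = 4.615.
L_p/L_s = (R_p/R_s)²(T_p/T_s)⁴ = (4.00)²(4.615)⁴ = 7260.
F_p/F_s = (L_p/L_s)/(d_p/d_s)² = 7260/(0.200)² = 1.815×10^5.

1.82×10^5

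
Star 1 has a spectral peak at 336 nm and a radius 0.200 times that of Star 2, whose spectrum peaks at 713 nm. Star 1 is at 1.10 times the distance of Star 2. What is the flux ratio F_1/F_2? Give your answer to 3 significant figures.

0.670

Wien's law: T_1/T_2 = λ_2/λ_1 = 713/336 = 2.122.
L_1/L_2 = (R_1/R_2)²(T_1/T_2)⁴ = (0.200)²(2.122)⁴ = 0.8111.
F_1/F_2 = (L_1/L_2)/(d_1/d_2)² = 0.8111/(1.10)² = 0.6703.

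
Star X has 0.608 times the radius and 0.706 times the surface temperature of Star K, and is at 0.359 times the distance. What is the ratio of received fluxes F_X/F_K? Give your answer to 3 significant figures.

L_X/L_K = (R_X/R_K)²(T_X/T_K)⁴ = (0.608)² × (0.706)⁴ = 0.09184.
F_X/F_K = (L_X/L_K)/(d_X/d_K)² = 0.09184 / (0.359)² = 0.7126.

0.713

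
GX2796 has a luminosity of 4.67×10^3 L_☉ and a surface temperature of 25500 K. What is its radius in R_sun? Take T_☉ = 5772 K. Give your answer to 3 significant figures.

3.50 R_sun

R/R_☉ = √(L/L_☉) / (T/T_☉)² = √(4.67×10^3) / (4.418)²
       = 68.34 / 19.52 = 3.501.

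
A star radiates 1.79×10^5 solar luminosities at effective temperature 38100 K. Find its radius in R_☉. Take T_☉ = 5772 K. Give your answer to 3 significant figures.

R/R_☉ = √(L/L_☉) / (T/T_☉)² = √(1.79×10^5) / (6.601)²
       = 423.1 / 43.57 = 9.710.

9.71 R_☉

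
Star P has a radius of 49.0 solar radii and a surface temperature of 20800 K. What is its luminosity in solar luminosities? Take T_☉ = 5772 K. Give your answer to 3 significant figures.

L/L_☉ = (R/R_☉)² (T/T_☉)⁴ = (49.0)² × (20800/5772)⁴
       = 2401 × (3.604)⁴ = 2401 × 168.6 = 4.049×10^5.

4.05×10^5 solar luminosities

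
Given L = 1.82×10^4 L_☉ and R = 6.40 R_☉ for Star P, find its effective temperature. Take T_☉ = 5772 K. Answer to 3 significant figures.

2.65×10^4 K

T/T_☉ = (L/L_☉)^(1/4) / (R/R_☉)^(1/2)
T = 5772 × (1.82×10^4)^(1/4) / √(6.40) = 5772 × 11.61 / 2.530 = 2.650×10^4 K.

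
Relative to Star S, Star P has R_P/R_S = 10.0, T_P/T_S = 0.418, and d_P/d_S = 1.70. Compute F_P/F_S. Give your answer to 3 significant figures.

1.06

L_P/L_S = (R_P/R_S)²(T_P/T_S)⁴ = (10.0)² × (0.418)⁴ = 3.053.
F_P/F_S = (L_P/L_S)/(d_P/d_S)² = 3.053 / (1.70)² = 1.056.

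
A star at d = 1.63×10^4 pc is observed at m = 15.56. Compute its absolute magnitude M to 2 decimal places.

M = m − 5 log₁₀(d/10 pc) = 15.56 − 5 log₁₀(1.63×10^4/10)
  = 15.56 − 5 × 3.212 = 15.56 − 16.06 = -0.50.

-0.50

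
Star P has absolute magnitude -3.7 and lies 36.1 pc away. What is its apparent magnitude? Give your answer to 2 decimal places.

-0.91

m = M + 5 log₁₀(d/10 pc) = -3.7 + 5 log₁₀(36.1/10)
  = -3.7 + 5 × 0.558 = -3.7 + 2.79 = -0.91.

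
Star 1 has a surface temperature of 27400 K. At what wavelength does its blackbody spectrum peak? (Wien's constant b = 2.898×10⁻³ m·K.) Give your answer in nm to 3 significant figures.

λ_max = b/T = 2.898×10⁻³ / 27400 = 1.06×10^-7 m = 105.8 nm.

106 nm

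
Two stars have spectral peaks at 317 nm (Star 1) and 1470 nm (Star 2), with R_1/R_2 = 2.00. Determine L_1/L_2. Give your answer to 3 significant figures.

Wien's law gives T ∝ 1/λ_max, so T_1/T_2 = λ_2/λ_1 = 1470/317 = 4.637.
Then L ∝ R²T⁴ gives L_1/L_2 = (2.00)² × (4.637)⁴ = 4.000 × 462.4 = 1850.

1.85×10^3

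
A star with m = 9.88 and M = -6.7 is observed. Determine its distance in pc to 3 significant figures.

2.07×10^4 pc

m − M = 5 log₁₀(d/10 pc)
9.88 − (-6.7) = 16.58 = 5 log₁₀(d/10)
d = 10 × 10^(16.58/5) = 10 × 10^3.316 = 2.070×10^4 pc.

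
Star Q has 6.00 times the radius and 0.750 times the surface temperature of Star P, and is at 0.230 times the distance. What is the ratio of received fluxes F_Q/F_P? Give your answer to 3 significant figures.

215

L_Q/L_P = (R_Q/R_P)²(T_Q/T_P)⁴ = (6.00)² × (0.750)⁴ = 11.39.
F_Q/F_P = (L_Q/L_P)/(d_Q/d_P)² = 11.39 / (0.230)² = 215.3.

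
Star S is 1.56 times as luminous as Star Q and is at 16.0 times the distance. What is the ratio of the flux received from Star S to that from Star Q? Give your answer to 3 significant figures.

F = L/(4πd²), so F_S/F_Q = (L_S/L_Q) / (d_S/d_Q)²
= 1.56 / (16.0)² = 1.56 / 256.0 = 0.006094.

0.00609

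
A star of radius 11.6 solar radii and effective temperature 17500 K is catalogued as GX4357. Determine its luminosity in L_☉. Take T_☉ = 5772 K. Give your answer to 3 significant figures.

1.14×10^4 L_☉

L/L_☉ = (R/R_☉)² (T/T_☉)⁴ = (11.6)² × (17500/5772)⁴
       = 134.6 × (3.032)⁴ = 134.6 × 84.50 = 1.137×10^4.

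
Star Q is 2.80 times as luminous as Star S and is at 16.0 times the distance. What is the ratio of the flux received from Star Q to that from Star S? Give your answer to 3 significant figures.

F = L/(4πd²), so F_Q/F_S = (L_Q/L_S) / (d_Q/d_S)²
= 2.80 / (16.0)² = 2.80 / 256.0 = 0.01094.

0.0109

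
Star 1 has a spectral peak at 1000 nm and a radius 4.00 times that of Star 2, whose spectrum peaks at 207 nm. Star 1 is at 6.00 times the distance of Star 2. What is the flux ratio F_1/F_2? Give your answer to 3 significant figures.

Wien's law: T_1/T_2 = λ_2/λ_1 = 207/1000 = 0.2070.
L_1/L_2 = (R_1/R_2)²(T_1/T_2)⁴ = (4.00)²(0.2070)⁴ = 0.02938.
F_1/F_2 = (L_1/L_2)/(d_1/d_2)² = 0.02938/(6.00)² = 8.160×10^-4.

8.16×10^-4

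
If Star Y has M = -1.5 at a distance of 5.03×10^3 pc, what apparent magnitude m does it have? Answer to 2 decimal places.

m = M + 5 log₁₀(d/10 pc) = -1.5 + 5 log₁₀(5.03×10^3/10)
  = -1.5 + 5 × 2.702 = -1.5 + 13.51 = 12.01.

12.01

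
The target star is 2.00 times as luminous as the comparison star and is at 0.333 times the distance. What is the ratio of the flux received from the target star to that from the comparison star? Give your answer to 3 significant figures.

18.0

F = L/(4πd²), so F_t/F_c = (L_t/L_c) / (d_t/d_c)²
= 2.00 / (0.333)² = 2.00 / 0.1109 = 18.04.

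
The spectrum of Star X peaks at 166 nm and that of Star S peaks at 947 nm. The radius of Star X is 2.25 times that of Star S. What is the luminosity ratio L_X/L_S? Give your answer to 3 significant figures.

Wien's law gives T ∝ 1/λ_max, so T_X/T_S = λ_S/λ_X = 947/166 = 5.705.
Then L ∝ R²T⁴ gives L_X/L_S = (2.25)² × (5.705)⁴ = 5.062 × 1059 = 5362.

5.36×10^3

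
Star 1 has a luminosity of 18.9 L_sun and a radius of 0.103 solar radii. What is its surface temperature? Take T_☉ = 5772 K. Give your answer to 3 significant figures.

3.75×10^4 K

T/T_☉ = (L/L_☉)^(1/4) / (R/R_☉)^(1/2)
T = 5772 × (18.9)^(1/4) / √(0.103) = 5772 × 2.085 / 0.3209 = 3.750×10^4 K.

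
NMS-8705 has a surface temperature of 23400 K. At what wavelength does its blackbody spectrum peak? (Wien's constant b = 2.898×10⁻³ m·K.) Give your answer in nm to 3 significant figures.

λ_max = b/T = 2.898×10⁻³ / 23400 = 1.24×10^-7 m = 123.8 nm.

124 nm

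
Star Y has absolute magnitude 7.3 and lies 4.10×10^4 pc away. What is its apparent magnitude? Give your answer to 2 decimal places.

m = M + 5 log₁₀(d/10 pc) = 7.3 + 5 log₁₀(4.10×10^4/10)
  = 7.3 + 5 × 3.613 = 7.3 + 18.06 = 25.36.

25.36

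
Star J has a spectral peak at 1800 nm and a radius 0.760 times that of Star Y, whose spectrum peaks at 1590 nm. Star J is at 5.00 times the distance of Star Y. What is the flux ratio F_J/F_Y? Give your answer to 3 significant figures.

0.0141

Wien's law: T_J/T_Y = λ_Y/λ_J = 1590/1800 = 0.8833.
L_J/L_Y = (R_J/R_Y)²(T_J/T_Y)⁴ = (0.760)²(0.8833)⁴ = 0.3517.
F_J/F_Y = (L_J/L_Y)/(d_J/d_Y)² = 0.3517/(5.00)² = 0.01407.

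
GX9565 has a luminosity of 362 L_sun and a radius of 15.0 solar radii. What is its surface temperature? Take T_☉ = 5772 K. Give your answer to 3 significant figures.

6.50×10^3 K

T/T_☉ = (L/L_☉)^(1/4) / (R/R_☉)^(1/2)
T = 5772 × (362)^(1/4) / √(15.0) = 5772 × 4.362 / 3.873 = 6501 K.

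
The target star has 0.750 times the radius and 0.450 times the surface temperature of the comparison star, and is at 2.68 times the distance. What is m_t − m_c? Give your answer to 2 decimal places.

6.23

L_t/L_c = (0.750)²(0.450)⁴ = 0.02307.
F_t/F_c = (L_t/L_c)/(d_t/d_c)² = 0.02307/7.182 = 0.003211.
m_t − m_c = −2.5 log₁₀(0.003211) = 6.23.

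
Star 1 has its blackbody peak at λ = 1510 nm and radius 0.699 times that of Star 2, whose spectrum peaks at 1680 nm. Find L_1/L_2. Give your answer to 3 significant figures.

0.749

Wien's law gives T ∝ 1/λ_max, so T_1/T_2 = λ_2/λ_1 = 1680/1510 = 1.113.
Then L ∝ R²T⁴ gives L_1/L_2 = (0.699)² × (1.113)⁴ = 0.4886 × 1.532 = 0.7487.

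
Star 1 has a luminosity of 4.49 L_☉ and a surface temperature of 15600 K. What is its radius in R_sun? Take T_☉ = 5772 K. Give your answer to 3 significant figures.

R/R_☉ = √(L/L_☉) / (T/T_☉)² = √(4.49) / (2.703)²
       = 2.119 / 7.305 = 0.2901.

0.290 R_sun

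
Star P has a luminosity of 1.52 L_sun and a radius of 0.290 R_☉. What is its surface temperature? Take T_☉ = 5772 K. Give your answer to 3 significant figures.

1.19×10^4 K

T/T_☉ = (L/L_☉)^(1/4) / (R/R_☉)^(1/2)
T = 5772 × (1.52)^(1/4) / √(0.290) = 5772 × 1.110 / 0.5385 = 1.190×10^4 K.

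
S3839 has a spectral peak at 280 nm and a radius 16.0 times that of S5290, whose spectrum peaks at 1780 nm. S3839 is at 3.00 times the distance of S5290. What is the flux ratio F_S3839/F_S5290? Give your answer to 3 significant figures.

4.65×10^4

Wien's law: T_S3839/T_S5290 = λ_S5290/λ_S3839 = 1780/280 = 6.357.
L_S3839/L_S5290 = (R_S3839/R_S5290)²(T_S3839/T_S5290)⁴ = (16.0)²(6.357)⁴ = 4.181×10^5.
F_S3839/F_S5290 = (L_S3839/L_S5290)/(d_S3839/d_S5290)² = 4.181×10^5/(3.00)² = 4.646×10^4.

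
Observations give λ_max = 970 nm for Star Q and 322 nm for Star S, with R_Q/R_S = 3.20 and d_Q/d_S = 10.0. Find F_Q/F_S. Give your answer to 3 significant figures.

0.00124

Wien's law: T_Q/T_S = λ_S/λ_Q = 322/970 = 0.3320.
L_Q/L_S = (R_Q/R_S)²(T_Q/T_S)⁴ = (3.20)²(0.3320)⁴ = 0.1243.
F_Q/F_S = (L_Q/L_S)/(d_Q/d_S)² = 0.1243/(10.0)² = 0.001243.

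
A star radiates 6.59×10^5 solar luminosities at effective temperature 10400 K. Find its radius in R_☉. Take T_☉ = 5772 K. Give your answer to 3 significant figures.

R/R_☉ = √(L/L_☉) / (T/T_☉)² = √(6.59×10^5) / (1.802)²
       = 811.8 / 3.246 = 250.1.

250 R_☉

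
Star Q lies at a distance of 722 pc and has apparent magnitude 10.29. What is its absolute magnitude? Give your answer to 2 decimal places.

M = m − 5 log₁₀(d/10 pc) = 10.29 − 5 log₁₀(722/10)
  = 10.29 − 5 × 1.859 = 10.29 − 9.29 = 1.00.

1.00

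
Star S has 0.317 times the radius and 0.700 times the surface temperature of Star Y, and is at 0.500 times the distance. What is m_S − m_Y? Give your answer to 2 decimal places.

L_S/L_Y = (0.317)²(0.700)⁴ = 0.02413.
F_S/F_Y = (L_S/L_Y)/(d_S/d_Y)² = 0.02413/0.2500 = 0.09651.
m_S − m_Y = −2.5 log₁₀(0.09651) = 2.54.

2.54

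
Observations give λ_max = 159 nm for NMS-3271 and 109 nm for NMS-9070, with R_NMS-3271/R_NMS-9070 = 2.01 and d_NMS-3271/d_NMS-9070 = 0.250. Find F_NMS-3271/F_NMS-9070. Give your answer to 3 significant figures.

14.3

Wien's law: T_NMS-3271/T_NMS-9070 = λ_NMS-9070/λ_NMS-3271 = 109/159 = 0.6855.
L_NMS-3271/L_NMS-9070 = (R_NMS-3271/R_NMS-9070)²(T_NMS-3271/T_NMS-9070)⁴ = (2.01)²(0.6855)⁴ = 0.8923.
F_NMS-3271/F_NMS-9070 = (L_NMS-3271/L_NMS-9070)/(d_NMS-3271/d_NMS-9070)² = 0.8923/(0.250)² = 14.28.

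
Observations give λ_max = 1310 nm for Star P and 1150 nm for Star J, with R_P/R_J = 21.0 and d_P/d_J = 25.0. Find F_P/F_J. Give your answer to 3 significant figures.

0.419

Wien's law: T_P/T_J = λ_J/λ_P = 1150/1310 = 0.8779.
L_P/L_J = (R_P/R_J)²(T_P/T_J)⁴ = (21.0)²(0.8779)⁴ = 261.9.
F_P/F_J = (L_P/L_J)/(d_P/d_J)² = 261.9/(25.0)² = 0.4190.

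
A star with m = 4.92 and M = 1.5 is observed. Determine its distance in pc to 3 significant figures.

m − M = 5 log₁₀(d/10 pc)
4.92 − (1.5) = 3.42 = 5 log₁₀(d/10)
d = 10 × 10^(3.42/5) = 10 × 10^0.684 = 48.31 pc.

48.3 pc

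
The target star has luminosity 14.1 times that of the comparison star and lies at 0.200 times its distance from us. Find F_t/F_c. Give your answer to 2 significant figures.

F = L/(4πd²), so F_t/F_c = (L_t/L_c) / (d_t/d_c)²
= 14.1 / (0.200)² = 14.1 / 0.04000 = 352.5.

3.5×10^2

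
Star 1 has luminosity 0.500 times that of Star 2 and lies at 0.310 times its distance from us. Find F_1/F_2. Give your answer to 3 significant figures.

5.20

F = L/(4πd²), so F_1/F_2 = (L_1/L_2) / (d_1/d_2)²
= 0.500 / (0.310)² = 0.500 / 0.09610 = 5.203.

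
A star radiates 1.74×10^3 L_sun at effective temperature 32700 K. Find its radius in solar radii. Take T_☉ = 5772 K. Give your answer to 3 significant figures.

1.30 solar radii

R/R_☉ = √(L/L_☉) / (T/T_☉)² = √(1.74×10^3) / (5.665)²
       = 41.71 / 32.10 = 1.300.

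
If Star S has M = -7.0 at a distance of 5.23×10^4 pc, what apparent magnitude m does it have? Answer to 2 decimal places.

11.59

m = M + 5 log₁₀(d/10 pc) = -7.0 + 5 log₁₀(5.23×10^4/10)
  = -7.0 + 5 × 3.719 = -7.0 + 18.59 = 11.59.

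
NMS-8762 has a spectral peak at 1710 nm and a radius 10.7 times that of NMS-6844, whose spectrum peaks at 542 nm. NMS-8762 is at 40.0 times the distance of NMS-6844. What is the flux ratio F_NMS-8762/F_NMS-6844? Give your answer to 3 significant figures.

7.22×10^-4

Wien's law: T_NMS-8762/T_NMS-6844 = λ_NMS-6844/λ_NMS-8762 = 542/1710 = 0.3170.
L_NMS-8762/L_NMS-6844 = (R_NMS-8762/R_NMS-6844)²(T_NMS-8762/T_NMS-6844)⁴ = (10.7)²(0.3170)⁴ = 1.156.
F_NMS-8762/F_NMS-6844 = (L_NMS-8762/L_NMS-6844)/(d_NMS-8762/d_NMS-6844)² = 1.156/(40.0)² = 7.222×10^-4.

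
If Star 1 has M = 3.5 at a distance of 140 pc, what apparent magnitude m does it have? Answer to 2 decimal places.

9.23

m = M + 5 log₁₀(d/10 pc) = 3.5 + 5 log₁₀(140/10)
  = 3.5 + 5 × 1.146 = 3.5 + 5.73 = 9.23.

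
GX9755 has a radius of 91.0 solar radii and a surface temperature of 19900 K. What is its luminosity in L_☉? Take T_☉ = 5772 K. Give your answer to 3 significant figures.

L/L_☉ = (R/R_☉)² (T/T_☉)⁴ = (91.0)² × (19900/5772)⁴
       = 8281 × (3.448)⁴ = 8281 × 141.3 = 1.170×10^6.

1.17×10^6 L_☉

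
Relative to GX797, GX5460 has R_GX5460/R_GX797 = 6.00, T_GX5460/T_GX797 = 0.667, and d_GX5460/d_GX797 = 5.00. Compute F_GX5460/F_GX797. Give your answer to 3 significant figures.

0.285

L_GX5460/L_GX797 = (R_GX5460/R_GX797)²(T_GX5460/T_GX797)⁴ = (6.00)² × (0.667)⁴ = 7.125.
F_GX5460/F_GX797 = (L_GX5460/L_GX797)/(d_GX5460/d_GX797)² = 7.125 / (5.00)² = 0.2850.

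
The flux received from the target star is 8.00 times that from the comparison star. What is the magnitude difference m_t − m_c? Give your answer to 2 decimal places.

-2.26

m_t − m_c = −2.5 log₁₀(F_t/F_c) = −2.5 log₁₀(8.00) = −2.5 × (0.903) = -2.258.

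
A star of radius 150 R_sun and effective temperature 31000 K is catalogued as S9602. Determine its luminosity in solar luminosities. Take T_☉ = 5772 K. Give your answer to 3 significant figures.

L/L_☉ = (R/R_☉)² (T/T_☉)⁴ = (150)² × (31000/5772)⁴
       = 2.250×10^4 × (5.371)⁴ = 2.250×10^4 × 832.0 = 1.872×10^7.

1.87×10^7 solar luminosities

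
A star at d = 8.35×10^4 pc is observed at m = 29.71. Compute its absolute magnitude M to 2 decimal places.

M = m − 5 log₁₀(d/10 pc) = 29.71 − 5 log₁₀(8.35×10^4/10)
  = 29.71 − 5 × 3.922 = 29.71 − 19.61 = 10.10.

10.10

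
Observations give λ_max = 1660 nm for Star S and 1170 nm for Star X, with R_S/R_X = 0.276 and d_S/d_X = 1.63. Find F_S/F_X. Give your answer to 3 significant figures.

0.00708

Wien's law: T_S/T_X = λ_X/λ_S = 1170/1660 = 0.7048.
L_S/L_X = (R_S/R_X)²(T_S/T_X)⁴ = (0.276)²(0.7048)⁴ = 0.01880.
F_S/F_X = (L_S/L_X)/(d_S/d_X)² = 0.01880/(1.63)² = 0.007075.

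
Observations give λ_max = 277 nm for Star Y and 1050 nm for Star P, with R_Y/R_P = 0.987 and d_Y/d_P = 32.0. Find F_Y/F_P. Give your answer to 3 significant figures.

0.196

Wien's law: T_Y/T_P = λ_P/λ_Y = 1050/277 = 3.791.
L_Y/L_P = (R_Y/R_P)²(T_Y/T_P)⁴ = (0.987)²(3.791)⁴ = 201.1.
F_Y/F_P = (L_Y/L_P)/(d_Y/d_P)² = 201.1/(32.0)² = 0.1964.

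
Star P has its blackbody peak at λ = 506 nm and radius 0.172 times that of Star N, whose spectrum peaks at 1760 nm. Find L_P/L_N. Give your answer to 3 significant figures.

4.33

Wien's law gives T ∝ 1/λ_max, so T_P/T_N = λ_N/λ_P = 1760/506 = 3.478.
Then L ∝ R²T⁴ gives L_P/L_N = (0.172)² × (3.478)⁴ = 0.02958 × 146.4 = 4.330.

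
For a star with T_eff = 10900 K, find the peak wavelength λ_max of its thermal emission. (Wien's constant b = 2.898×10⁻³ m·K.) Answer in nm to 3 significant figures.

λ_max = b/T = 2.898×10⁻³ / 10900 = 2.66×10^-7 m = 265.9 nm.

266 nm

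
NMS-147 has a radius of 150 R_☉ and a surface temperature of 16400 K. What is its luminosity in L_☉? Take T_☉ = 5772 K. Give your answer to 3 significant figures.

L/L_☉ = (R/R_☉)² (T/T_☉)⁴ = (150)² × (16400/5772)⁴
       = 2.250×10^4 × (2.841)⁴ = 2.250×10^4 × 65.17 = 1.466×10^6.

1.47×10^6 L_☉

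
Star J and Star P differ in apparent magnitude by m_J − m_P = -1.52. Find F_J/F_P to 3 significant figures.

F_J/F_P = 10^(−(m_J − m_P)/2.5) = 10^(1.52/2.5) = 10^0.608 = 4.055.

4.06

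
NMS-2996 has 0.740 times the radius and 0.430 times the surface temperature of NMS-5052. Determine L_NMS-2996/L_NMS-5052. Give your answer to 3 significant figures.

From the Stefan–Boltzmann law, L ∝ R²T⁴, so
L_NMS-2996/L_NMS-5052 = (R_NMS-2996/R_NMS-5052)² (T_NMS-2996/T_NMS-5052)⁴ = (0.740)² × (0.430)⁴ = 0.5476 × 0.03419 = 0.01872.

0.0187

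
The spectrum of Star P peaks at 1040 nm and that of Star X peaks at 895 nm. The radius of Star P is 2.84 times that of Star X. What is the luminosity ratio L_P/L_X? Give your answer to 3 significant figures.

4.42

Wien's law gives T ∝ 1/λ_max, so T_P/T_X = λ_X/λ_P = 895/1040 = 0.8606.
Then L ∝ R²T⁴ gives L_P/L_X = (2.84)² × (0.8606)⁴ = 8.066 × 0.5485 = 4.424.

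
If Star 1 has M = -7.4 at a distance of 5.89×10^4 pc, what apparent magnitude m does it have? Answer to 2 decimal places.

m = M + 5 log₁₀(d/10 pc) = -7.4 + 5 log₁₀(5.89×10^4/10)
  = -7.4 + 5 × 3.770 = -7.4 + 18.85 = 11.45.

11.45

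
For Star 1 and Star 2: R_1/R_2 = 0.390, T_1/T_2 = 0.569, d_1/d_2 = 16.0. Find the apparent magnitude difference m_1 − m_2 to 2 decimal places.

L_1/L_2 = (0.390)²(0.569)⁴ = 0.01594.
F_1/F_2 = (L_1/L_2)/(d_1/d_2)² = 0.01594/256.0 = 6.228×10^-5.
m_1 − m_2 = −2.5 log₁₀(6.228×10^-5) = 10.51.

10.51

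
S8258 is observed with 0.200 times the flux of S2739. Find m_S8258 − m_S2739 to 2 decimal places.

m_S8258 − m_S2739 = −2.5 log₁₀(F_S8258/F_S2739) = −2.5 log₁₀(0.200) = −2.5 × (-0.699) = 1.747.

1.75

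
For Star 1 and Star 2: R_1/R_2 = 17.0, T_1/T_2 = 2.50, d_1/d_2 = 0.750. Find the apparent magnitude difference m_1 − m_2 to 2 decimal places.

L_1/L_2 = (17.0)²(2.50)⁴ = 1.129×10^4.
F_1/F_2 = (L_1/L_2)/(d_1/d_2)² = 1.129×10^4/0.5625 = 2.007×10^4.
m_1 − m_2 = −2.5 log₁₀(2.007×10^4) = -10.76.

-10.76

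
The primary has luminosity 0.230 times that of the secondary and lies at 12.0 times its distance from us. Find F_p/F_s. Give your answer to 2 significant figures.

F = L/(4πd²), so F_p/F_s = (L_p/L_s) / (d_p/d_s)²
= 0.230 / (12.0)² = 0.230 / 144.0 = 0.001597.

0.0016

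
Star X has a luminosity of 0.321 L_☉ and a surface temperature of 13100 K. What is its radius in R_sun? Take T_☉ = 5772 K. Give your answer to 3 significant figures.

0.110 R_sun

R/R_☉ = √(L/L_☉) / (T/T_☉)² = √(0.321) / (2.270)²
       = 0.5666 / 5.151 = 0.1100.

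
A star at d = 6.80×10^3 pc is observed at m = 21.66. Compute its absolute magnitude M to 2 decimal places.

M = m − 5 log₁₀(d/10 pc) = 21.66 − 5 log₁₀(6.80×10^3/10)
  = 21.66 − 5 × 2.833 = 21.66 − 14.16 = 7.50.

7.50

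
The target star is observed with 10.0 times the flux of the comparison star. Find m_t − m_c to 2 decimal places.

-2.50

m_t − m_c = −2.5 log₁₀(F_t/F_c) = −2.5 log₁₀(10.0) = −2.5 × (1.000) = -2.500.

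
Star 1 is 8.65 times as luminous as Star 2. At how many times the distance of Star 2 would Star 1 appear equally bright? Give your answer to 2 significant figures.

Equal flux requires L_1/d_1² = L_2/d_2², so d_1/d_2 = √(L_1/L_2)
= √(8.65) = 2.941.

2.9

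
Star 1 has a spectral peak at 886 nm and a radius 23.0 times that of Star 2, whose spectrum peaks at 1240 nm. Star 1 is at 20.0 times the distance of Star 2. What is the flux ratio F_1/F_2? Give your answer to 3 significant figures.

Wien's law: T_1/T_2 = λ_2/λ_1 = 1240/886 = 1.400.
L_1/L_2 = (R_1/R_2)²(T_1/T_2)⁴ = (23.0)²(1.400)⁴ = 2030.
F_1/F_2 = (L_1/L_2)/(d_1/d_2)² = 2030/(20.0)² = 5.074.

5.07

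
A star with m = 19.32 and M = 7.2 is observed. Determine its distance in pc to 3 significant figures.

m − M = 5 log₁₀(d/10 pc)
19.32 − (7.2) = 12.12 = 5 log₁₀(d/10)
d = 10 × 10^(12.12/5) = 10 × 10^2.424 = 2655 pc.

2.65×10^3 pc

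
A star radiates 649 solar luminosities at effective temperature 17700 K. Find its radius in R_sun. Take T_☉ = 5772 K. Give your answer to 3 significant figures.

2.71 R_sun

R/R_☉ = √(L/L_☉) / (T/T_☉)² = √(649) / (3.067)²
       = 25.48 / 9.404 = 2.709.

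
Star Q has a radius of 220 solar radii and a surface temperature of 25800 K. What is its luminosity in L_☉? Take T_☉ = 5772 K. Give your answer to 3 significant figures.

1.93×10^7 L_☉

L/L_☉ = (R/R_☉)² (T/T_☉)⁴ = (220)² × (25800/5772)⁴
       = 4.840×10^4 × (4.470)⁴ = 4.840×10^4 × 399.2 = 1.932×10^7.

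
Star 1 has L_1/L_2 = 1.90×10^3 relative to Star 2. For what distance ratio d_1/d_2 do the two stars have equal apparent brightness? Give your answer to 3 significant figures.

Equal flux requires L_1/d_1² = L_2/d_2², so d_1/d_2 = √(L_1/L_2)
= √(1.90×10^3) = 43.59.

43.6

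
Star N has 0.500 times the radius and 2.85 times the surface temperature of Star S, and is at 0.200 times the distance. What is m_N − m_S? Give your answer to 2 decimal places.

-6.54

L_N/L_S = (0.500)²(2.85)⁴ = 16.49.
F_N/F_S = (L_N/L_S)/(d_N/d_S)² = 16.49/0.04000 = 412.3.
m_N − m_S = −2.5 log₁₀(412.3) = -6.54.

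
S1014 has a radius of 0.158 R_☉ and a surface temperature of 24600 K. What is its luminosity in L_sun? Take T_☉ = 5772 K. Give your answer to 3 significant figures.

L/L_☉ = (R/R_☉)² (T/T_☉)⁴ = (0.158)² × (24600/5772)⁴
       = 0.02496 × (4.262)⁴ = 0.02496 × 329.9 = 8.237.

8.24 L_sun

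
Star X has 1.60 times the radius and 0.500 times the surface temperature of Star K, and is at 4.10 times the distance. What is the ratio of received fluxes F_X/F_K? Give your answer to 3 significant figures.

L_X/L_K = (R_X/R_K)²(T_X/T_K)⁴ = (1.60)² × (0.500)⁴ = 0.1600.
F_X/F_K = (L_X/L_K)/(d_X/d_K)² = 0.1600 / (4.10)² = 0.009518.

0.00952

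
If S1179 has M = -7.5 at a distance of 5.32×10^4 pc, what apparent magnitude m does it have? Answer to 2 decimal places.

11.13

m = M + 5 log₁₀(d/10 pc) = -7.5 + 5 log₁₀(5.32×10^4/10)
  = -7.5 + 5 × 3.726 = -7.5 + 18.63 = 11.13.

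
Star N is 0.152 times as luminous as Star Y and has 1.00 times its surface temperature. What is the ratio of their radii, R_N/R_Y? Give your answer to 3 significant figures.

0.390

L ∝ R²T⁴ gives R ∝ √L / T², so
R_N/R_Y = √(0.152) / (1.00)² = 0.3899 / 1.000 = 0.3899.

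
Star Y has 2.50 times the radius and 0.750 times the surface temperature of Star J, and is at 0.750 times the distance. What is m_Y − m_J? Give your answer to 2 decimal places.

L_Y/L_J = (2.50)²(0.750)⁴ = 1.978.
F_Y/F_J = (L_Y/L_J)/(d_Y/d_J)² = 1.978/0.5625 = 3.516.
m_Y − m_J = −2.5 log₁₀(3.516) = -1.37.

-1.37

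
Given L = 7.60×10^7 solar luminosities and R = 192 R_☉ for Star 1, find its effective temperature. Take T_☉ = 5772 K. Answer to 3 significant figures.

T/T_☉ = (L/L_☉)^(1/4) / (R/R_☉)^(1/2)
T = 5772 × (7.60×10^7)^(1/4) / √(192) = 5772 × 93.37 / 13.86 = 3.889×10^4 K.

3.89×10^4 K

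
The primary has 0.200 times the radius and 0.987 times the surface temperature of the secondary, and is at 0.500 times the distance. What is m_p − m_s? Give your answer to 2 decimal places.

L_p/L_s = (0.200)²(0.987)⁴ = 0.03796.
F_p/F_s = (L_p/L_s)/(d_p/d_s)² = 0.03796/0.2500 = 0.1518.
m_p − m_s = −2.5 log₁₀(0.1518) = 2.05.

2.05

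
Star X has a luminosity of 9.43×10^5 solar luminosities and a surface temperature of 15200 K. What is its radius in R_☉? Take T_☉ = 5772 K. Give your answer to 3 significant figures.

R/R_☉ = √(L/L_☉) / (T/T_☉)² = √(9.43×10^5) / (2.633)²
       = 971.1 / 6.935 = 140.0.

140 R_☉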